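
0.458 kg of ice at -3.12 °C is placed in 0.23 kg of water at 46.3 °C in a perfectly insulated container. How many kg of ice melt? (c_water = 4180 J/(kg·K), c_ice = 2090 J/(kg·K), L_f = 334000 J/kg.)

m_melted ≈ 0.124 kg

Heat available from the water dropping to 0 °C: 0.23·4180·46.3 = 44513 J.
Warming the ice to 0 °C takes 0.458·2090·3.12 = 2986.5 J, leaving 41526 J for melting.
Melting all 0.458 kg of ice would need 0.458·334000 = 152972 J.
41526 J < 152972 J, so only part of the ice melts and the system sits at 0 °C.
m_melted·334000 = 41526  ⇒  m_melted ≈ 0.1243 kg.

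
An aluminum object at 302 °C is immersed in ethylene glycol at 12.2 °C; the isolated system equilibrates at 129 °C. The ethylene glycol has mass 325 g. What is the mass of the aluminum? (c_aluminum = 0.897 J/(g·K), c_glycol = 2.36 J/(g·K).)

|Q_aluminum| = |Q_glycol|:
m×0.897×(302 − 129) = 325×2.36×(129 − 12.2)
155.18 m = 89586  ⇒  m ≈ 577.3 g

m ≈ 577 g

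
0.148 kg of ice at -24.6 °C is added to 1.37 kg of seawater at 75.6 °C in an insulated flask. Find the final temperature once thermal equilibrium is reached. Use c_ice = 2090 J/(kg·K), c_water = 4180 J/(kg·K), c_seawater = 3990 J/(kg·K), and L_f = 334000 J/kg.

T_f ≈ 58.5 °C

Energy conservation, ΣQ = 0:
ice -24.6→0 °C: 0.148×2090×24.6 = 7609.3
  fusion: m_ice L_f = 0.148×334000 = 49432
  warm the meltwater: 618.64 T
  seawater: 5466.3(T − 75.6)
6084.9 T = 413252 − 57041 = 356211
T ≈ 58.54 °C — above 0 °C, consistent with complete melting.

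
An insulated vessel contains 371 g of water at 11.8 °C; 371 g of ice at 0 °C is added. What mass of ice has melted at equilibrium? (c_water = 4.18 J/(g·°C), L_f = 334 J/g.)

m_melted ≈ 54.8 g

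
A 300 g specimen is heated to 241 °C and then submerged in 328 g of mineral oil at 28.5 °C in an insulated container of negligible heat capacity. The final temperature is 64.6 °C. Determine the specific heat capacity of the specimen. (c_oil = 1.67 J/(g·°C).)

Energy conservation, ΣQ = 0:
300×c×(64.6 − 241) + 328×1.67×(64.6 − 28.5) = 0
-52920 c = -19774
c = -19774/-52920 ≈ 0.3737 J/(g·°C)

c ≈ 0.374 J/(g·°C)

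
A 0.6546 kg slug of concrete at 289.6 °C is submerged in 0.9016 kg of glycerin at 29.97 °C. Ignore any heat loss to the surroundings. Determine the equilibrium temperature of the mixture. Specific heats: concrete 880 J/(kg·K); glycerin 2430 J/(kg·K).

Heat lost by the concrete equals heat gained by the glycerin:
0.6546*880*(289.6 − T) = 0.9016*2430*(T − 29.97)
576.05(289.6 − T) = 2190.9(T − 29.97)
2766.9 T = 232484  ⇒  T ≈ 84.02 °C

T_f ≈ 84.0 °C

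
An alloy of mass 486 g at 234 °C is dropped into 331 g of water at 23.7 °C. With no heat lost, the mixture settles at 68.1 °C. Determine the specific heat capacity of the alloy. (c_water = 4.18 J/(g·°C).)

c ≈ 0.762 J/(g·°C)

Heat lost by the alloy = heat gained by the water:
486×c×(234 − 68.1) = 331×4.18×(68.1 − 23.7)
80627 c = 61431  ⇒  c ≈ 0.7619 J/(g·°C)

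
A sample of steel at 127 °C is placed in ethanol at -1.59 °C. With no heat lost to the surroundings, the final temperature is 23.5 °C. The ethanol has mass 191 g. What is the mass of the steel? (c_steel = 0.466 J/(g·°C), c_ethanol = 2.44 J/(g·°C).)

m ≈ 242 g

Heat lost by the steel = heat gained by the ethanol:
m·0.466·(127 − 23.5) = 191·2.44·(23.5 − (-1.59))
48.23 m = 11693  ⇒  m ≈ 242.4 g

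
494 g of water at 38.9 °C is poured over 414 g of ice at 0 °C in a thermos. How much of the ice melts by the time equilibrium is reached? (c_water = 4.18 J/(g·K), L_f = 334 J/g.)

m_melted ≈ 240 g

Cooling the water to 0 °C releases 494·4.18·38.9 = 80325 J.
Fully melting the ice requires m_ice L_f = 414·334 = 138276 J.
80325 J < 138276 J, so only part of the ice melts and the system sits at 0 °C.
Mass melted = 80325/334 ≈ 240.5 g.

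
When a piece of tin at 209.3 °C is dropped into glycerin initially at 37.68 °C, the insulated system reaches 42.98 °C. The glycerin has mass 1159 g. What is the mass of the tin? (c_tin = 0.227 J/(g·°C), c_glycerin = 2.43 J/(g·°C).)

Setting the total heat transfer to zero:
m×0.227×(42.98 − 209.3) + 1159×2.43×(42.98 − 37.68) = 0
-37.75 m = -14927
m = -14927/-37.75 ≈ 395.4 g

m ≈ 395 g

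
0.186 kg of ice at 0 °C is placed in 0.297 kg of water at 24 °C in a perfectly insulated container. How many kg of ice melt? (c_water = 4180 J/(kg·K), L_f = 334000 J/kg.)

m_melted ≈ 0.0892 kg

Heat available from the water dropping to 0 °C: 0.297·4180·24 = 29795 J.
Melting all 0.186 kg of ice would need 0.186·334000 = 62124 J.
Since 29795 < 62124 J, not all the ice melts; equilibrium is at 0 °C.
m_melt = 29795 / L_f = 0.08921 kg.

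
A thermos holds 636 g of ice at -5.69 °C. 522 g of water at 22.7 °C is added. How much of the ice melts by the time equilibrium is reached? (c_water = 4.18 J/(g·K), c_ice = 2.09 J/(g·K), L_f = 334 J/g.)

m_melted ≈ 126 g

Heat available from the water dropping to 0 °C: 522×4.18×22.7 = 49530 J.
Of that, 636×2.09×5.69 = 7563.4 J goes to bring the ice to 0 °C, leaving 41967 J.
Melting all 636 g of ice would need 636×334 = 212424 J.
Since 41967 < 212424 J, not all the ice melts; equilibrium is at 0 °C.
m_melt = 41967 / L_f = 125.7 g.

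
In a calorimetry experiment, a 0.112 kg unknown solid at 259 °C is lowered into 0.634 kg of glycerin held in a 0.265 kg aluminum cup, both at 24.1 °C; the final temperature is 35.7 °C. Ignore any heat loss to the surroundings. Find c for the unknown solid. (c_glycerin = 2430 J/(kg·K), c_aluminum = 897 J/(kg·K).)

c ≈ 825 J/(kg·K)

Let T be the final temperature. ΣQ_i = 0:
0.112×c×(35.7 − 259) + 0.634×2430×(35.7 − 24.1) + 0.265×897×(35.7 − 24.1) = 0
-25.01 c = -20629
c = -20629/-25.01 ≈ 824.8 J/(kg·K)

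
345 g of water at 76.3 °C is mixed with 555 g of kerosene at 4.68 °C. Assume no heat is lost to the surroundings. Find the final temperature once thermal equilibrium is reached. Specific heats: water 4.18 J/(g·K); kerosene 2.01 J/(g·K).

Taking heat into each body as positive, Σ m c ΔT = 0:
345*4.18*(T − 76.3) + 555*2.01*(T − 4.68) = 0
1442.1(T − 76.3) + 1115.5(T − 4.68) = 0
2557.6 T = 115253
T = 115253/2557.6 ≈ 45.06 °C

T_f ≈ 45.1 °C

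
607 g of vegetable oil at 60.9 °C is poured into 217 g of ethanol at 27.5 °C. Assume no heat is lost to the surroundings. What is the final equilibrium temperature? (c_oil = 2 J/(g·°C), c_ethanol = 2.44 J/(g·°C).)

T_f = Σ m_i c_i T_i / Σ m_i c_i:
T_f = (1214·60.9 + 529.48·27.5) / (1214 + 529.48)
    = 88493 / 1743.5 ≈ 50.76 °C

T_f ≈ 50.8 °C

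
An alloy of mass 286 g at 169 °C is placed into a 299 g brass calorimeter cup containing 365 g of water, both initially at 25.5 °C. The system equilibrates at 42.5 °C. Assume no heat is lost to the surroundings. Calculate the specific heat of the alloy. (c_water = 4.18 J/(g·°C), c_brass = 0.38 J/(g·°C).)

c ≈ 0.77 J/(g·°C)

Conservation of energy gives ΣQ = 0:
286×c×(42.5 − 169) + 365×4.18×(42.5 − 25.5) + 299×0.38×(42.5 − 25.5) = 0
-36179 c = -27868
c = -27868/-36179 ≈ 0.7703 J/(g·°C)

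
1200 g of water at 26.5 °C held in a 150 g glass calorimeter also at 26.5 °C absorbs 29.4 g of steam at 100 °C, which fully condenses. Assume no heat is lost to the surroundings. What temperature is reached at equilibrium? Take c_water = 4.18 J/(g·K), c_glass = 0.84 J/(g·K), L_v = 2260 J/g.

T_f ≈ 40.8 °C

Net heat exchanged in the isolated system is zero:
condense steam: −29.4·2260 = −66444; condensed water 100 °C→T: 122.89(T − 100); original water: 5016(T − 26.5); cup: 126(T − 26.5)
5264.9 T = 66444 + 12289 + 136263 = 214996
T ≈ 40.84 °C, under the boiling point, so the assumption holds.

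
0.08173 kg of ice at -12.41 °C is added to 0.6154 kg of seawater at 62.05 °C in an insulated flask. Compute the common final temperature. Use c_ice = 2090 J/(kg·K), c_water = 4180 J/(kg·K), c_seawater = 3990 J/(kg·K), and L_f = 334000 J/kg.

T_f ≈ 44.0 °C

Taking heat into each body as positive, Σ m c ΔT = 0:
warm ice to 0 °C: 0.08173·2090·(0 − (-12.41)) = 2119.8
  latent heat to melt: 0.08173·334000 = 27298
  meltwater 0→T: 0.08173·4180·T = 341.63 T
  seawater cools: 0.6154·3990·(T − 62.05) = 2455.4(T − 62.05)
2797.1 T = 152360 − 29418 = 122943
T ≈ 43.95 °C. Since T > 0 °C, the all-ice-melts assumption holds.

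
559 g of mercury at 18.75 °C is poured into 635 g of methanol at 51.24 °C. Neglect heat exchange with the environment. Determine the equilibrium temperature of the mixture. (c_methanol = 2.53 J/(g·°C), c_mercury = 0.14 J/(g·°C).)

T_f ≈ 49.7 °C

Net heat exchanged in the isolated system is zero:
635×2.53×(T − 51.24) + 559×0.14×(T − 18.75) = 0
(1606.5 + 78.26) T = 1606.5×51.24 + 78.26×18.75
T = 83787/1684.8 ≈ 49.73 °C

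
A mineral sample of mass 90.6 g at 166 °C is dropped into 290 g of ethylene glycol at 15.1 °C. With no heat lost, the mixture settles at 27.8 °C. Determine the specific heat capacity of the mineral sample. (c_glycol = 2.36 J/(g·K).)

c ≈ 0.694 J/(g·K)

Let T be the final temperature. ΣQ_i = 0:
90.6×c×(27.8 − 166) + 290×2.36×(27.8 − 15.1) = 0
-12521 c = -8691.9
c = -8691.9/-12521 ≈ 0.6942 J/(g·K)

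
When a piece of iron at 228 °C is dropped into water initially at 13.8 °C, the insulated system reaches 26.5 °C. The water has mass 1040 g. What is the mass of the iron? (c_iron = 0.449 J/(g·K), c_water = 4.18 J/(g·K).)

|Q_iron| = |Q_water|:
m·0.449·(228 − 26.5) = 1040·4.18·(26.5 − 13.8)
90.47 m = 55209  ⇒  m ≈ 610.2 g

m ≈ 610 g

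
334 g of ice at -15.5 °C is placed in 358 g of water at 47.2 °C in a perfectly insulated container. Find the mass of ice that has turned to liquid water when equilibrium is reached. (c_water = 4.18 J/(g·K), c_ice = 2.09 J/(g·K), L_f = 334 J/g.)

m_melted ≈ 179 g

Heat available from the water dropping to 0 °C: 358·4.18·47.2 = 70632 J.
Of that, 334·2.09·15.5 = 10820 J goes to bring the ice to 0 °C, leaving 59812 J.
To melt every bit of ice: 334·334 = 111556 J.
That's not enough to melt it all — equilibrium is at 0 °C with ice remaining.
m_melted·334 = 59812  ⇒  m_melted ≈ 179.1 g.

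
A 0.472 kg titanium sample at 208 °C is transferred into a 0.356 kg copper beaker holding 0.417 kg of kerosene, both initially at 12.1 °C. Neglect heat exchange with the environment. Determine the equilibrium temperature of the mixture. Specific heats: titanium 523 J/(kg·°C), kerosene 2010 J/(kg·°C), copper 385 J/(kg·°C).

T_f ≈ 51.7 °C

Energy conservation, ΣQ = 0:
0.472×523×(T − 208) + 0.417×2010×(T − 12.1) + 0.356×385×(T − 12.1) = 0
246.86(T − 208) + 838.17(T − 12.1) + 137.06(T − 12.1) = 0
(246.86 + 838.17 + 137.06) T = 246.86×208 + 838.17×12.1 + 137.06×12.1
T = 63146/1222.1 ≈ 51.67 °C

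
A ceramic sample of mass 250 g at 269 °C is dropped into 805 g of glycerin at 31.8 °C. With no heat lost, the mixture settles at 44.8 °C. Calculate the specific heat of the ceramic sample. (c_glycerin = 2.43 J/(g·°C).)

Energy conservation, ΣQ = 0:
250×c×(44.8 − 269) + 805×2.43×(44.8 − 31.8) = 0
-56050 c = -25430
c = -25430/-56050 ≈ 0.4537 J/(g·°C)

c ≈ 0.454 J/(g·°C)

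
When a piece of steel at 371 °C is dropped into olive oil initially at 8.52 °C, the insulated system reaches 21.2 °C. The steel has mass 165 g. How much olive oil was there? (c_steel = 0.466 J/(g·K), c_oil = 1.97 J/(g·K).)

m ≈ 1080 g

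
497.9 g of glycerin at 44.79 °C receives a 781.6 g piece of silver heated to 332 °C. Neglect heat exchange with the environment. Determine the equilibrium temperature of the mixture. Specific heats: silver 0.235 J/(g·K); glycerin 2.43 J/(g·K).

T_f ≈ 82.6 °C

Set heat shed by the hot body equal to heat absorbed by the cold body:
781.6·0.235·(332 − T) = 497.9·2.43·(T − 44.79)
183.68(332 − T) = 1209.9(T − 44.79)
1393.6 T = 115172  ⇒  T ≈ 82.64 °C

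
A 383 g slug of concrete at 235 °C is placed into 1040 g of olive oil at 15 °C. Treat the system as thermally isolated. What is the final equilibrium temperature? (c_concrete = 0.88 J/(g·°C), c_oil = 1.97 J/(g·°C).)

T_f ≈ 46.1 °C

Setting the total heat transfer to zero:
383*0.88*(T − 235) + 1040*1.97*(T − 15) = 0
(337.04 + 2048.8) T = 337.04*235 + 2048.8*15
T ≈ 46.08 °C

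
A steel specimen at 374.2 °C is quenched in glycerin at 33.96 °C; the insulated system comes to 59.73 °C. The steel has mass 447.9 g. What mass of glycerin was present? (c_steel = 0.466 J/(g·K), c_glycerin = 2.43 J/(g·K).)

Heat lost by the steel = heat gained by the glycerin:
447.9·0.466·(374.2 − 59.73) = m·2.43·(59.73 − 33.96)
62.62 m = 65637  ⇒  m ≈ 1048 g

m ≈ 1050 g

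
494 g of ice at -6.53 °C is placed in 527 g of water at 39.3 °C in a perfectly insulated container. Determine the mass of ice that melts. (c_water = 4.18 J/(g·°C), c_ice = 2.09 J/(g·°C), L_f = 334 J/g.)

m_melted ≈ 239 g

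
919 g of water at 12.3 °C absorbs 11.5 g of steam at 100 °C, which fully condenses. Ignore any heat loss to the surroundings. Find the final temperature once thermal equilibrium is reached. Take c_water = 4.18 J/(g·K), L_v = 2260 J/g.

T_f ≈ 20.1 °C

Sum of m c ΔT and latent-heat terms is zero:
steam→water at 100 °C releases m L_v = 11.5×2260 = 25990
  condensate cools 100→T: 11.5×4.18×(T − 100) = 48.07(T − 100)
  water warms: 919×4.18×(T − 12.3) = 3841.4(T − 12.3)
3889.5 T = 25990 + 4807 + 47249 = 78046
T ≈ 20.07 °C, under the boiling point, so the assumption holds.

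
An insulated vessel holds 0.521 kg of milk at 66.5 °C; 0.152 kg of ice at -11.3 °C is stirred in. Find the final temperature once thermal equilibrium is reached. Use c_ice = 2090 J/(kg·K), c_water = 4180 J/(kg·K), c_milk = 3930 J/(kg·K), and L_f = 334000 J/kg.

Sum of m c ΔT and latent-heat terms is zero:
ice -11.3→0 °C: 0.152×2090×11.3 = 3589.8; fusion: m_ice L_f = 0.152×334000 = 50768; meltwater 0→T: 0.152×4180×T = 635.36 T; milk cools: 0.521×3930×(T − 66.5) = 2047.5(T − 66.5)
2682.9 T = 136161 − 54358 = 81803
T ≈ 30.49 °C. Since T > 0 °C, the all-ice-melts assumption holds.

T_f ≈ 30.5 °C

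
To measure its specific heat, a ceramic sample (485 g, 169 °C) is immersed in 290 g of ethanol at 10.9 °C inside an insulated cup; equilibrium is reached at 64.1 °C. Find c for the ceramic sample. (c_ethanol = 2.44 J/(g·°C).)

c ≈ 0.74 J/(g·°C)

Taking heat into each body as positive, Σ m c ΔT = 0:
485·c·(64.1 − 169) + 290·2.44·(64.1 − 10.9) = 0
-50876 c = -37644
c = -37644/-50876 ≈ 0.7399 J/(g·°C)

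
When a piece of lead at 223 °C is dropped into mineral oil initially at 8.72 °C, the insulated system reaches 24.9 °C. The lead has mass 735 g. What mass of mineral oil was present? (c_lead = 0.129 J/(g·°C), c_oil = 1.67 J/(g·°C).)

Heat lost by the lead = heat gained by the oil:
735×0.129×(223 − 24.9) = m×1.67×(24.9 − 8.72)
27.02 m = 18783  ⇒  m ≈ 695.1 g

m ≈ 695 g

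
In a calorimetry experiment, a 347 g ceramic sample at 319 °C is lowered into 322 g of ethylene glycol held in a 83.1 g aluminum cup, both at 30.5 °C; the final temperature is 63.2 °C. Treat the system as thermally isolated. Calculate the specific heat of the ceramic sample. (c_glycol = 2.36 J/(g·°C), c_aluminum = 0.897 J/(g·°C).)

Let T be the final temperature. ΣQ_i = 0:
347·c·(63.2 − 319) + 322·2.36·(63.2 − 30.5) + 83.1·0.897·(63.2 − 30.5) = 0
-88763 c = -27287
c = -27287/-88763 ≈ 0.3074 J/(g·°C)

c ≈ 0.307 J/(g·°C)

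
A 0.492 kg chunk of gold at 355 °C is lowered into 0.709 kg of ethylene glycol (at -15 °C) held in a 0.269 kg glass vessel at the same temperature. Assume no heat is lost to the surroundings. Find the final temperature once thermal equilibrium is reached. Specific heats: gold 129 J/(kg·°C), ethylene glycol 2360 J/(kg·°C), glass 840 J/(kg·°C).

T_f ≈ -3.0 °C

Conservation of energy gives ΣQ = 0:
0.492·129·(T − 355) + 0.709·2360·(T − (-15)) + 0.269·840·(T − (-15)) = 0
63.47(T − 355) + 1673.2(T − (-15)) + 225.96(T − (-15)) = 0
(63.47 + 1673.2 + 225.96) T = 63.47·355 + 1673.2·(-15) + 225.96·(-15)
T = -5956.9 / 1962.7 = -3.04 °C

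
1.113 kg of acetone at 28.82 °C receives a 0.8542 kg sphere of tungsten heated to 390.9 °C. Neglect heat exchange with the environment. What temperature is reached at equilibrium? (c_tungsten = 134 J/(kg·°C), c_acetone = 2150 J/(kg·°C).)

T_f ≈ 45.3 °C

Heat gained plus heat lost sum to zero:
0.8542*134*(T − 390.9) + 1.113*2150*(T − 28.82) = 0
114.46(T − 390.9) + 2392.9(T − 28.82) = 0
2507.4 T = 113708
T = 113708/2507.4 ≈ 45.35 °C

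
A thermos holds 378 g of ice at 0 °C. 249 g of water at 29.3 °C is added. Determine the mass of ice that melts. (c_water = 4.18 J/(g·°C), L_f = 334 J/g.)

m_melted ≈ 91.3 g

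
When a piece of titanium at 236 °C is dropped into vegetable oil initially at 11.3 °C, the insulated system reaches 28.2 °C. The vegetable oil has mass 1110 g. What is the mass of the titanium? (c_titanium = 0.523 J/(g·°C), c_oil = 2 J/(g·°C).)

m ≈ 345 g

Heat lost by the titanium = heat gained by the oil:
m×0.523×(236 − 28.2) = 1110×2×(28.2 − 11.3)
108.68 m = 37518  ⇒  m ≈ 345.2 g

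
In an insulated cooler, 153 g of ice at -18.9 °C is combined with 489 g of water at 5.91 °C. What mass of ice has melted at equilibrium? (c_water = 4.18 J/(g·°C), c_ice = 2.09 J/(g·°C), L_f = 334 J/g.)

Water can give up m c ΔT = 489×4.18×5.91 = 12080 J before reaching 0 °C.
Of that, 153×2.09×18.9 = 6043.7 J goes to bring the ice to 0 °C, leaving 6036.5 J.
To melt every bit of ice: 153×334 = 51102 J.
Since 6036.5 < 51102 J, not all the ice melts; equilibrium is at 0 °C.
m_melted×334 = 6036.5  ⇒  m_melted ≈ 18.07 g.

m_melted ≈ 18.1 g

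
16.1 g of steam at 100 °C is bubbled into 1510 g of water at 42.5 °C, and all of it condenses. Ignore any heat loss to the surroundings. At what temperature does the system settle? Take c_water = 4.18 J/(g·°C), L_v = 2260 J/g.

T_f ≈ 48.8 °C

Taking heat into each body as positive, Σ m c ΔT = 0:
steam→water at 100 °C releases m L_v = 16.1×2260 = 36386; condensed water 100 °C→T: 67.3(T − 100); water warms: 1510×4.18×(T − 42.5) = 6311.8(T − 42.5)
6379.1 T = 36386 + 6729.8 + 268251 = 311367
T ≈ 48.81 °C (< 100 °C, so full condensation is consistent).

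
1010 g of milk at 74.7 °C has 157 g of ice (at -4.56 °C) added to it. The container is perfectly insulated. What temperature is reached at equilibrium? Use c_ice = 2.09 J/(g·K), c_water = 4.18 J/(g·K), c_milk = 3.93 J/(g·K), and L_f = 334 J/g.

T_f ≈ 52.4 °C

Let T be the final temperature. ΣQ_i = 0:
warm ice to 0 °C: 157·2.09·(0 − (-4.56)) = 1496.3; latent heat to melt: 157·334 = 52438; warm the meltwater: 656.26 T; milk cools: 1010·3.93·(T − 74.7) = 3969.3(T − 74.7)
4625.6 T = 296507 − 53934 = 242572
T ≈ 52.44 °C — above 0 °C, consistent with complete melting.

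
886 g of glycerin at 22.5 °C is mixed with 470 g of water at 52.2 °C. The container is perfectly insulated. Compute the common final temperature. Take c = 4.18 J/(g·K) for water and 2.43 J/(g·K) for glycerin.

|Q_water| = |Q_glycerin|:
470*4.18*(52.2 − T) = 886*2.43*(T − 22.5)
1964.6(52.2 − T) = 2153(T − 22.5)
4117.6 T = 150994  ⇒  T ≈ 36.67 °C

T_f ≈ 36.7 °C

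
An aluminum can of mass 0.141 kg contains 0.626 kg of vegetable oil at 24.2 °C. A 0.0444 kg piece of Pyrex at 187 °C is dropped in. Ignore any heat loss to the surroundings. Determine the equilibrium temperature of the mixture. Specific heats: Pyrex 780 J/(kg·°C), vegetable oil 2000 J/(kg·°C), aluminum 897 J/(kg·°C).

T_f ≈ 28.2 °C

Heat gained plus heat lost sum to zero:
0.0444×780×(T − 187) + 0.626×2000×(T − 24.2) + 0.141×897×(T − 24.2) = 0
34.63(T − 187) + 1252(T − 24.2) + 126.48(T − 24.2) = 0
1413.1 T = 39835
T = 39835/1413.1 ≈ 28.19 °C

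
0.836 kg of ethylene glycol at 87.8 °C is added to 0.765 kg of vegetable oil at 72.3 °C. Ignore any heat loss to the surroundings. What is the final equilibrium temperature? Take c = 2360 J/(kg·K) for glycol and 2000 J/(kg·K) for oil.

T_f ≈ 81.0 °C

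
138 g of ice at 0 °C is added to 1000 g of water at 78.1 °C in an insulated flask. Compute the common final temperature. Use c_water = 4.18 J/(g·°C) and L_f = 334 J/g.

Let T be the final temperature. ΣQ_i = 0:
latent heat to melt: 138·334 = 46092; warm the meltwater: 576.84 T; water cools: 1000·4.18·(T − 78.1) = 4180(T − 78.1)
4756.8 T = 326458 − 46092 = 280366
T ≈ 58.94 °C — above 0 °C, consistent with complete melting.

T_f ≈ 58.9 °C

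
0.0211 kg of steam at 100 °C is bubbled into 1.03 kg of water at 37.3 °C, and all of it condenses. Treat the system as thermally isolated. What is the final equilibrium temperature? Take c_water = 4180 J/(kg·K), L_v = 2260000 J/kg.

T_f ≈ 49.4 °C

Energy conservation, ΣQ = 0:
latent heat released on condensation: 0.0211×2260000 = 47686; condensate cools 100→T: 0.0211×4180×(T − 100) = 88.2(T − 100); original water: 4305.4(T − 37.3)
4393.6 T = 47686 + 8819.8 + 160591 = 217097
T ≈ 49.41 °C (< 100 °C, so full condensation is consistent).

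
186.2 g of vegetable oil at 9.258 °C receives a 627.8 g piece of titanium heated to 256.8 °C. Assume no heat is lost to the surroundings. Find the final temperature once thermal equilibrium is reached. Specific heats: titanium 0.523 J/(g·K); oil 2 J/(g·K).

T_f ≈ 125.2 °C

Setting the total heat transfer to zero:
627.8×0.523×(T − 256.8) + 186.2×2×(T − 9.258) = 0
328.34(T − 256.8) + 372.4(T − 9.258) = 0
700.74 T = 87765
T = 87765/700.74 ≈ 125.25 °C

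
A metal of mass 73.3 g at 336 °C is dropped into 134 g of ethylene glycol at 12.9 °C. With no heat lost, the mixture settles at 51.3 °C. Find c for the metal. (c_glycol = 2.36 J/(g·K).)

c ≈ 0.582 J/(g·K)

Heat gained plus heat lost sum to zero:
73.3·c·(51.3 − 336) + 134·2.36·(51.3 − 12.9) = 0
-20869 c = -12144
c = -12144/-20869 ≈ 0.5819 J/(g·K)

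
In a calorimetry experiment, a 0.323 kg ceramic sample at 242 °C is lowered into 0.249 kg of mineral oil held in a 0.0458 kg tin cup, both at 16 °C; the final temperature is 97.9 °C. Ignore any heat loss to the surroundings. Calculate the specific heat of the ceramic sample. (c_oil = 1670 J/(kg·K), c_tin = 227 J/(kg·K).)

c ≈ 750 J/(kg·K)

Let T be the final temperature. ΣQ_i = 0:
0.323·c·(97.9 − 242) + 0.249·1670·(97.9 − 16) + 0.0458·227·(97.9 − 16) = 0
-46.54 c = -34908
c = -34908/-46.54 ≈ 750 J/(kg·K)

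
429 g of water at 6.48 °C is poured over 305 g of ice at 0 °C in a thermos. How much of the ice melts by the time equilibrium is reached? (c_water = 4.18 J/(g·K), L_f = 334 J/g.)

Cooling the water to 0 °C releases 429×4.18×6.48 = 11620 J.
Fully melting the ice requires m_ice L_f = 305×334 = 101870 J.
That's not enough to melt it all — equilibrium is at 0 °C with ice remaining.
Mass melted = 11620/334 ≈ 34.79 g.

m_melted ≈ 34.8 g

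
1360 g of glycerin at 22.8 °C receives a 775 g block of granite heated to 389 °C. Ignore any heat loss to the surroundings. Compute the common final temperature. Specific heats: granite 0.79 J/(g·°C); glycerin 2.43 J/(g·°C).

Let T be the final temperature. ΣQ_i = 0:
775·0.79·(T − 389) + 1360·2.43·(T − 22.8) = 0
(612.25 + 3304.8) T = 612.25·389 + 3304.8·22.8
T ≈ 80.04 °C

T_f ≈ 80.0 °C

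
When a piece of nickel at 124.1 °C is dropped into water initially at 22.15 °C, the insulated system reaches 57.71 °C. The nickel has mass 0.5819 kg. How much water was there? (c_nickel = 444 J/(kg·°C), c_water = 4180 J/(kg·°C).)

Setting the total heat transfer to zero:
0.5819×444×(57.71 − 124.1) + m×4180×(57.71 − 22.15) = 0
148641 m = 17153
m = 17153/148641 ≈ 0.1154 kg

m ≈ 0.115 kg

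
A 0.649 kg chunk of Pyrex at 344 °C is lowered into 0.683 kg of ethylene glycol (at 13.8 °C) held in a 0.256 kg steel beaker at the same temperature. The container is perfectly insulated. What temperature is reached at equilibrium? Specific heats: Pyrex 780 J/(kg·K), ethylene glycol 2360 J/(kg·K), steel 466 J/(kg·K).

T_f ≈ 88.5 °C

Taking heat into each body as positive, Σ m c ΔT = 0:
0.649*780*(T − 344) + 0.683*2360*(T − 13.8) + 0.256*466*(T − 13.8) = 0
506.22(T − 344) + 1611.9(T − 13.8) + 119.3(T − 13.8) = 0
(506.22 + 1611.9 + 119.3) T = 506.22*344 + 1611.9*13.8 + 119.3*13.8
T = 198030/2237.4 ≈ 88.51 °C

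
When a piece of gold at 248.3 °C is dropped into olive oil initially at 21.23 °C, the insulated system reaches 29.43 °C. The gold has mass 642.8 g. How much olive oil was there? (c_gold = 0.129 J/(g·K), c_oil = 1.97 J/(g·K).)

|Q_gold| = |Q_oil|:
642.8×0.129×(248.3 − 29.43) = m×1.97×(29.43 − 21.23)
16.15 m = 18149  ⇒  m ≈ 1123 g

m ≈ 1120 g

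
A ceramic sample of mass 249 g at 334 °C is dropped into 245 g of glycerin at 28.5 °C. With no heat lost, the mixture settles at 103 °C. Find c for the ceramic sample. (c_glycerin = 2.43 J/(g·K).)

c ≈ 0.771 J/(g·K)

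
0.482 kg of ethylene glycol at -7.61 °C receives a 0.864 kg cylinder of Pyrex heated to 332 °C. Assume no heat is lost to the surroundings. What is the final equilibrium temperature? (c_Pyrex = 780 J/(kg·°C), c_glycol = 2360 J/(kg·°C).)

T_f ≈ 118.7 °C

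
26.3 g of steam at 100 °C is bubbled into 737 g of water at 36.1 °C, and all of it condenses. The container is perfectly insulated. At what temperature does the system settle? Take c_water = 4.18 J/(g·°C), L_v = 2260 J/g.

Energy balance with sensible and latent terms:
steam→water at 100 °C releases m L_v = 26.3×2260 = 59438
  condensed water 100 °C→T: 109.93(T − 100)
  water warms: 737×4.18×(T − 36.1) = 3080.7(T − 36.1)
3190.6 T = 59438 + 10993 + 111212 = 181643
T ≈ 56.93 °C, under the boiling point, so the assumption holds.

T_f ≈ 56.9 °C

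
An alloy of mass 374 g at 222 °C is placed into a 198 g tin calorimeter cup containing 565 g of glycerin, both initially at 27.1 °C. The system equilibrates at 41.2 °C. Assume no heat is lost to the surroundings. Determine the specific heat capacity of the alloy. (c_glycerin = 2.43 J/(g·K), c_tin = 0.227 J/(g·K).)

c ≈ 0.296 J/(g·K)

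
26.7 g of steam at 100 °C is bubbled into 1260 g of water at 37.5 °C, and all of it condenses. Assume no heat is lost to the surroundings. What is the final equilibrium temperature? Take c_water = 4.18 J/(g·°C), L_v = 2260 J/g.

T_f ≈ 50.0 °C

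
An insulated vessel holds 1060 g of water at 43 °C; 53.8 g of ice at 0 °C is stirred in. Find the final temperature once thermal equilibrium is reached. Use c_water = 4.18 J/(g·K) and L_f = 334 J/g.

Sum of m c ΔT and latent-heat terms is zero:
melt ice: 53.8×334 = 17969
  meltwater 0→T: 53.8×4.18×T = 224.88 T
  water cools: 1060×4.18×(T − 43) = 4430.8(T − 43)
4655.7 T = 190524 − 17969 = 172555
T ≈ 37.06 °C — above 0 °C, consistent with complete melting.

T_f ≈ 37.1 °C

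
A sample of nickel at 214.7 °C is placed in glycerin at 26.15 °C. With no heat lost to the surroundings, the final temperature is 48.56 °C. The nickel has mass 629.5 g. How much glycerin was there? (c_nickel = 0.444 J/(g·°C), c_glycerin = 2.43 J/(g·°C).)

m ≈ 853 g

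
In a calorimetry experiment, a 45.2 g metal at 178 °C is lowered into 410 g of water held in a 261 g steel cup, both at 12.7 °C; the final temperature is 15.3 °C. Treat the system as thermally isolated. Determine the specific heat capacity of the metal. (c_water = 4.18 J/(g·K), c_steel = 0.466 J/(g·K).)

c ≈ 0.649 J/(g·K)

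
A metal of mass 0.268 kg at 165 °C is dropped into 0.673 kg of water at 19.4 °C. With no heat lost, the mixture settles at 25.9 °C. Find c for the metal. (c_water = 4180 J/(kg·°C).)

c ≈ 491 J/(kg·°C)

Heat lost by the metal = heat gained by the water:
0.268×c×(165 − 25.9) = 0.673×4180×(25.9 − 19.4)
37.28 c = 18285  ⇒  c ≈ 490.5 J/(kg·°C)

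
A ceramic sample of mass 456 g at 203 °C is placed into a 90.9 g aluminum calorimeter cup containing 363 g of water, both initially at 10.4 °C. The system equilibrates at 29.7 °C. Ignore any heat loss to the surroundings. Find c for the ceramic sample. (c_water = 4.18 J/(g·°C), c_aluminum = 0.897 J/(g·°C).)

Taking heat into each body as positive, Σ m c ΔT = 0:
456×c×(29.7 − 203) + 363×4.18×(29.7 − 10.4) + 90.9×0.897×(29.7 − 10.4) = 0
-79025 c = -30858
c = -30858/-79025 ≈ 0.3905 J/(g·°C)

c ≈ 0.39 J/(g·°C)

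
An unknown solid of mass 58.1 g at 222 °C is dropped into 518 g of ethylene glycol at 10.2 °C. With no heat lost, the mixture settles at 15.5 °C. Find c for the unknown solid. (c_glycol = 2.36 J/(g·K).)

c ≈ 0.54 J/(g·K)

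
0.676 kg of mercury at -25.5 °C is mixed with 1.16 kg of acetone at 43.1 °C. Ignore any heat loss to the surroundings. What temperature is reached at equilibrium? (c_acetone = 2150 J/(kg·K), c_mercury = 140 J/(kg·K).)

Let T be the final temperature. ΣQ_i = 0:
1.16·2150·(T − 43.1) + 0.676·140·(T − (-25.5)) = 0
2588.6 T = 105078
T = 105078/2588.6 ≈ 40.59 °C

T_f ≈ 40.6 °C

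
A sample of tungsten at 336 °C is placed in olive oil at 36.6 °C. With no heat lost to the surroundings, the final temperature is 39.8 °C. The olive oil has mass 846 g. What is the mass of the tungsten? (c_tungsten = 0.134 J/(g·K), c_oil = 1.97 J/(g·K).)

m ≈ 134 g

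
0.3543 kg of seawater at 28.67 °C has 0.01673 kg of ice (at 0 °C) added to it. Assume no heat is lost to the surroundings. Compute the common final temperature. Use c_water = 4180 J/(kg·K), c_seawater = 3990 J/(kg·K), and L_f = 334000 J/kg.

Sum of m c ΔT and latent-heat terms is zero:
latent heat to melt: 0.01673×334000 = 5587.8
  meltwater 0→T: 0.01673×4180×T = 69.93 T
  seawater cools: 0.3543×3990×(T − 28.67) = 1413.7(T − 28.67)
1483.6 T = 40530 − 5587.8 = 34942
T ≈ 23.55 °C — above 0 °C, consistent with complete melting.

T_f ≈ 23.6 °C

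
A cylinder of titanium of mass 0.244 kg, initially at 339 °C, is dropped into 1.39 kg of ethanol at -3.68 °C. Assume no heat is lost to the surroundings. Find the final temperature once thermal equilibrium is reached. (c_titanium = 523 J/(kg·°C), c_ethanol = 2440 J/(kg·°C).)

T_f ≈ 8.7 °C

Taking heat into each body as positive, Σ m c ΔT = 0:
0.244*523*(T − 339) + 1.39*2440*(T − (-3.68)) = 0
(127.61 + 3391.6) T = 127.61*339 + 3391.6*(-3.68)
T ≈ 8.75 °C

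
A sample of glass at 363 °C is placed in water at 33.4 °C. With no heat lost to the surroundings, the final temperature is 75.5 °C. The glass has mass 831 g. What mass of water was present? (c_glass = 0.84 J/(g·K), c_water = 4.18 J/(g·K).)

Heat gained plus heat lost sum to zero:
831×0.84×(75.5 − 363) + m×4.18×(75.5 − 33.4) = 0
175.98 m = 200686
m = 200686/175.98 ≈ 1140 g

m ≈ 1140 g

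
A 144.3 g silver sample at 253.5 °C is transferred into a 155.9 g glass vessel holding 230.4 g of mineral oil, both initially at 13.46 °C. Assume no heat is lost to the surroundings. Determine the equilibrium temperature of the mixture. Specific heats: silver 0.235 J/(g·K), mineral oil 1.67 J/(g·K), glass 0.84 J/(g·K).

Heat gained plus heat lost sum to zero:
144.3*0.235*(T − 253.5) + 230.4*1.67*(T − 13.46) + 155.9*0.84*(T − 13.46) = 0
33.91(T − 253.5) + 384.77(T − 13.46) + 130.96(T − 13.46) = 0
(33.91 + 384.77 + 130.96) T = 33.91*253.5 + 384.77*13.46 + 130.96*13.46
T = 15538 / 549.63 = 28.3 °C

T_f ≈ 28.3 °C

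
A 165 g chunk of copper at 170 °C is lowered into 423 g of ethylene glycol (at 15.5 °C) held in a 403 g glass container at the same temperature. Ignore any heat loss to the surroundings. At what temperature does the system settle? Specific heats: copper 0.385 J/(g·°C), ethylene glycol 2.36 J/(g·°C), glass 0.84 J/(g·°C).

T_f ≈ 22.5 °C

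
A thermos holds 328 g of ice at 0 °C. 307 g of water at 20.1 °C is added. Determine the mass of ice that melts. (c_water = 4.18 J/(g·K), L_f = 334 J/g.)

m_melted ≈ 77.2 g

Heat available from the water dropping to 0 °C: 307×4.18×20.1 = 25794 J.
Melting all 328 g of ice would need 328×334 = 109552 J.
That's not enough to melt it all — equilibrium is at 0 °C with ice remaining.
m_melt = 25794 / L_f = 77.23 g.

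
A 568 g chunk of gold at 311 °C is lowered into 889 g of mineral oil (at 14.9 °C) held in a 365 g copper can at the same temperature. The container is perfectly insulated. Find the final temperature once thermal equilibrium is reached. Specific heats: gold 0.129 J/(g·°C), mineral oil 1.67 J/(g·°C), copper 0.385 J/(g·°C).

T_f ≈ 27.7 °C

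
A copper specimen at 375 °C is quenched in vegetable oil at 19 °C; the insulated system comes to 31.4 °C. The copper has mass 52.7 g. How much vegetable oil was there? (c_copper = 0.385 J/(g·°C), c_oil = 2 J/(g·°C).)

m ≈ 281 g

Let T be the final temperature. ΣQ_i = 0:
52.7·0.385·(31.4 − 375) + m·2·(31.4 − 19) = 0
24.8 m = 6971.5
m = 6971.5/24.8 ≈ 281.1 g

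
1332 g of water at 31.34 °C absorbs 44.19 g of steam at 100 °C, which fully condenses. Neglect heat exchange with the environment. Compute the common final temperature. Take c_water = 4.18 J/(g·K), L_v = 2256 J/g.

T_f ≈ 50.9 °C

Net heat exchanged in the isolated system is zero:
condense steam: −44.19×2256 = −99693; condensate cools 100→T: 44.19×4.18×(T − 100) = 184.71(T − 100); original water: 5567.8(T − 31.34)
5752.5 T = 99693 + 18471 + 174494 = 292658
T ≈ 50.88 °C (< 100 °C, so full condensation is consistent).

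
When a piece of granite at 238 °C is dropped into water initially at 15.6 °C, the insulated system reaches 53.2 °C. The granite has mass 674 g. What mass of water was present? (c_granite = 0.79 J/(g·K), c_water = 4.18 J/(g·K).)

m ≈ 626 g

Heat lost by the granite = heat gained by the water:
674·0.79·(238 − 53.2) = m·4.18·(53.2 − 15.6)
157.17 m = 98399  ⇒  m ≈ 626.1 g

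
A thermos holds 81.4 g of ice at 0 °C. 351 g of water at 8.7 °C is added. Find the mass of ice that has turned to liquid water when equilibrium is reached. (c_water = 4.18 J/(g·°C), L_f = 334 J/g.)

m_melted ≈ 38.2 g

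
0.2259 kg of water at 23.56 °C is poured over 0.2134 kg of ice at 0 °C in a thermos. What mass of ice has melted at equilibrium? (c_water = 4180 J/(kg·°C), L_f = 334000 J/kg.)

m_melted ≈ 0.0666 kg

Cooling the water to 0 °C releases 0.2259·4180·23.56 = 22247 J.
To melt every bit of ice: 0.2134·334000 = 71276 J.
That's not enough to melt it all — equilibrium is at 0 °C with ice remaining.
Mass melted = 22247/334000 ≈ 0.06661 kg.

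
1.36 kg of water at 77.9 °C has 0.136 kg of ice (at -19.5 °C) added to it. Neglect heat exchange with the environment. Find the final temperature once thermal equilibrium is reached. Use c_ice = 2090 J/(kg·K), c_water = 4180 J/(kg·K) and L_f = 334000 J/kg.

T_f ≈ 62.7 °C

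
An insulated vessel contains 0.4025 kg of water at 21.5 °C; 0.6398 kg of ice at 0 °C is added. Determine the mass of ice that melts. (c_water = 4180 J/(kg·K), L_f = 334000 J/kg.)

Heat available from the water dropping to 0 °C: 0.4025×4180×21.5 = 36173 J.
Melting all 0.6398 kg of ice would need 0.6398×334000 = 213693 J.
That's not enough to melt it all — equilibrium is at 0 °C with ice remaining.
m_melted×334000 = 36173  ⇒  m_melted ≈ 0.1083 kg.

m_melted ≈ 0.108 kg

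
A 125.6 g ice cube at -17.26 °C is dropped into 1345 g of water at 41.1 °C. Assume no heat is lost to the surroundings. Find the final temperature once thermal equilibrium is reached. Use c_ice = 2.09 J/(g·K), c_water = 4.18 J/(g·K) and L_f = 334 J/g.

T_f ≈ 30.0 °C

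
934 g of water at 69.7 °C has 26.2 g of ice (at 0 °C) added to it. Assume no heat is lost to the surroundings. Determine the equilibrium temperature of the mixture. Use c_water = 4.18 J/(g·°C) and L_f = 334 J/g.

Setting the total heat transfer to zero:
melt ice: 26.2·334 = 8750.8
  meltwater 0→T: 26.2·4.18·T = 109.52 T
  water: 3904.1(T − 69.7)
4013.6 T = 272117 − 8750.8 = 263366
T ≈ 65.62 °C — above 0 °C, consistent with complete melting.

T_f ≈ 65.6 °C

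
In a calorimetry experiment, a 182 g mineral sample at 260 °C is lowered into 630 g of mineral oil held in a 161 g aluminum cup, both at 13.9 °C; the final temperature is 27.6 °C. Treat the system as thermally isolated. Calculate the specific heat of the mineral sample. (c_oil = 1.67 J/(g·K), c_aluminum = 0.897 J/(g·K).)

Conservation of energy gives ΣQ = 0:
182·c·(27.6 − 260) + 630·1.67·(27.6 − 13.9) + 161·0.897·(27.6 − 13.9) = 0
-42297 c = -16392
c = -16392/-42297 ≈ 0.3876 J/(g·K)

c ≈ 0.388 J/(g·K)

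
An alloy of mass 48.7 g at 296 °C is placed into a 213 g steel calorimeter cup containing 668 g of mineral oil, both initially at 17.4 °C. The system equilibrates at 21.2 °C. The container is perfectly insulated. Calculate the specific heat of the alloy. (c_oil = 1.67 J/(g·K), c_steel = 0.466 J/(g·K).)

Setting the total heat transfer to zero:
48.7·c·(21.2 − 296) + 668·1.67·(21.2 − 17.4) + 213·0.466·(21.2 − 17.4) = 0
-13383 c = -4616.3
c = -4616.3/-13383 ≈ 0.3449 J/(g·K)

c ≈ 0.345 J/(g·K)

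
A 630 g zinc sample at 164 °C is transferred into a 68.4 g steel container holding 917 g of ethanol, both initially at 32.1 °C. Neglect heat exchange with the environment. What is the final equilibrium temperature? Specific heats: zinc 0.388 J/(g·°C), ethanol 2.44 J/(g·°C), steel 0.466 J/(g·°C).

Taking heat into each body as positive, Σ m c ΔT = 0:
630×0.388×(T − 164) + 917×2.44×(T − 32.1) + 68.4×0.466×(T − 32.1) = 0
244.44(T − 164) + 2237.5(T − 32.1) + 31.87(T − 32.1) = 0
(244.44 + 2237.5 + 31.87) T = 244.44×164 + 2237.5×32.1 + 31.87×32.1
T ≈ 44.93 °C

T_f ≈ 44.9 °C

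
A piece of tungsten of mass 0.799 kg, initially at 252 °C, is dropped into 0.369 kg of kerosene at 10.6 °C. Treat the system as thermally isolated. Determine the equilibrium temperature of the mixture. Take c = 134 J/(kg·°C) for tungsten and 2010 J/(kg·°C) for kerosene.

T_f ≈ 41.1 °C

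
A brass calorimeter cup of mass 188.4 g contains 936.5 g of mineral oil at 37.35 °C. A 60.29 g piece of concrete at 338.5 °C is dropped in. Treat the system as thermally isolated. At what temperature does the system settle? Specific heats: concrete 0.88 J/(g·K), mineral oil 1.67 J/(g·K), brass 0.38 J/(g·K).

T_f ≈ 46.8 °C

Conservation of energy gives ΣQ = 0:
60.29·0.88·(T − 338.5) + 936.5·1.67·(T − 37.35) + 188.4·0.38·(T − 37.35) = 0
(53.06 + 1564 + 71.59) T = 53.06·338.5 + 1564·37.35 + 71.59·37.35
T = 79047 / 1688.6 = 46.8 °C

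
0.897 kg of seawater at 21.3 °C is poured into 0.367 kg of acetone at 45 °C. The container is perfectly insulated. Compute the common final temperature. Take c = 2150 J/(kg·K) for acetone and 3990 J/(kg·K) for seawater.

T_f ≈ 25.6 °C

With ΣQ=0 the equilibrium temperature is the m·c-weighted mean:
T_f = (789.05×45 + 3579×21.3) / (789.05 + 3579)
    = 111741 / 4368.1 ≈ 25.58 °C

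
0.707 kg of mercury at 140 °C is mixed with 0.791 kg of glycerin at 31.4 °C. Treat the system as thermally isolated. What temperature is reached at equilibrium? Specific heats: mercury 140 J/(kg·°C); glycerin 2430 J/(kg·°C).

Let T be the final temperature. ΣQ_i = 0:
0.707×140×(T − 140) + 0.791×2430×(T − 31.4) = 0
98.98(T − 140) + 1922.1(T − 31.4) = 0
(98.98 + 1922.1) T = 98.98×140 + 1922.1×31.4
T ≈ 36.72 °C

T_f ≈ 36.7 °C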